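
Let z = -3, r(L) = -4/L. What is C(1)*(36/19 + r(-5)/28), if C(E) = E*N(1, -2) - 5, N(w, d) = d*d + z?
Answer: -5116/665 ≈ -7.6932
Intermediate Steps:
N(w, d) = -3 + d² (N(w, d) = d*d - 3 = d² - 3 = -3 + d²)
C(E) = -5 + E (C(E) = E*(-3 + (-2)²) - 5 = E*(-3 + 4) - 5 = E*1 - 5 = E - 5 = -5 + E)
C(1)*(36/19 + r(-5)/28) = (-5 + 1)*(36/19 - 4/(-5)/28) = -4*(36*(1/19) - 4*(-⅕)*(1/28)) = -4*(36/19 + (⅘)*(1/28)) = -4*(36/19 + 1/35) = -4*1279/665 = -5116/665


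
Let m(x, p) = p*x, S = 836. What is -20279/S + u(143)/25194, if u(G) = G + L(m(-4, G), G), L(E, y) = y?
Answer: -1033745/42636 ≈ -24.246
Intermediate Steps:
u(G) = 2*G (u(G) = G + G = 2*G)
-20279/S + u(143)/25194 = -20279/836 + (2*143)/25194 = -20279*1/836 + 286*(1/25194) = -20279/836 + 11/969 = -1033745/42636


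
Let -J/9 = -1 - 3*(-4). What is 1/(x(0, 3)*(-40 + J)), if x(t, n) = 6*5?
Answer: -1/4170 ≈ -0.00023981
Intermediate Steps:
x(t, n) = 30
J = -99 (J = -9*(-1 - 3*(-4)) = -9*(-1 + 12) = -9*11 = -99)
1/(x(0, 3)*(-40 + J)) = 1/(30*(-40 - 99)) = 1/(30*(-139)) = 1/(-4170) = -1/4170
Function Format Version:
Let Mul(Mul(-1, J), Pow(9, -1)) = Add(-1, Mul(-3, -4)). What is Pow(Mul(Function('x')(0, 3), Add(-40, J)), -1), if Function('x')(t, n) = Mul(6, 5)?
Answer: Rational(-1, 4170) ≈ -0.00023981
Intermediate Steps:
Function('x')(t, n) = 30
J = -99 (J = Mul(-9, Add(-1, Mul(-3, -4))) = Mul(-9, Add(-1, 12)) = Mul(-9, 11) = -99)
Pow(Mul(Function('x')(0, 3), Add(-40, J)), -1) = Pow(Mul(30, Add(-40, -99)), -1) = Pow(Mul(30, -139), -1) = Pow(-4170, -1) = Rational(-1, 4170)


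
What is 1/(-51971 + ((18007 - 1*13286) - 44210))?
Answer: -1/91460 ≈ -1.0934e-5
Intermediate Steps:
1/(-51971 + ((18007 - 1*13286) - 44210)) = 1/(-51971 + ((18007 - 13286) - 44210)) = 1/(-51971 + (4721 - 44210)) = 1/(-51971 - 39489) = 1/(-91460) = -1/91460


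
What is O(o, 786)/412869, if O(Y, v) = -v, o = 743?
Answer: -262/137623 ≈ -0.0019038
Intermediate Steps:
O(o, 786)/412869 = -1*786/412869 = -786*1/412869 = -262/137623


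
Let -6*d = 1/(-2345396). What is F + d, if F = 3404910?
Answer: 47915173766161/14072376 ≈ 3.4049e+6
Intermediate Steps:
d = 1/14072376 (d = -⅙/(-2345396) = -⅙*(-1/2345396) = 1/14072376 ≈ 7.1061e-8)
F + d = 3404910 + 1/14072376 = 47915173766161/14072376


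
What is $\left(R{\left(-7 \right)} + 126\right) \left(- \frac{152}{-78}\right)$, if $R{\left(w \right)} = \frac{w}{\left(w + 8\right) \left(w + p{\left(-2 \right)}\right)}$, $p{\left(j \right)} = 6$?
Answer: $\frac{10108}{39} \approx 259.18$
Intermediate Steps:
$R{\left(w \right)} = \frac{w}{\left(6 + w\right) \left(8 + w\right)}$ ($R{\left(w \right)} = \frac{w}{\left(w + 8\right) \left(w + 6\right)} = \frac{w}{\left(8 + w\right) \left(6 + w\right)} = \frac{w}{\left(6 + w\right) \left(8 + w\right)}$)
$\left(R{\left(-7 \right)} + 126\right) \left(- \frac{152}{-78}\right) = \left(- \frac{7}{48 + \left(-7\right)^{2} + 14 \left(-7\right)} + 126\right) \left(- \frac{152}{-78}\right) = \left(- \frac{7}{48 + 49 - 98} + 126\right) \left(\left(-152\right) \left(- \frac{1}{78}\right)\right) = \left(- \frac{7}{-1} + 126\right) \frac{76}{39} = \left(\left(-7\right) \left(-1\right) + 126\right) \frac{76}{39} = \left(7 + 126\right) \frac{76}{39} = 133 \cdot \frac{76}{39} = \frac{10108}{39}$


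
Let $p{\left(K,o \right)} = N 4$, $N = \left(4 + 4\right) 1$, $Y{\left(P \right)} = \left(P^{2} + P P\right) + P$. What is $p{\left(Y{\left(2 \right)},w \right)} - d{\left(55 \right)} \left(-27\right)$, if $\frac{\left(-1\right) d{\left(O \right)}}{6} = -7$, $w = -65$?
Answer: $1166$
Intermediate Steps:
$Y{\left(P \right)} = P + 2 P^{2}$ ($Y{\left(P \right)} = \left(P^{2} + P^{2}\right) + P = 2 P^{2} + P = P + 2 P^{2}$)
$d{\left(O \right)} = 42$ ($d{\left(O \right)} = \left(-6\right) \left(-7\right) = 42$)
$N = 8$ ($N = 8 \cdot 1 = 8$)
$p{\left(K,o \right)} = 32$ ($p{\left(K,o \right)} = 8 \cdot 4 = 32$)
$p{\left(Y{\left(2 \right)},w \right)} - d{\left(55 \right)} \left(-27\right) = 32 - 42 \left(-27\right) = 32 - -1134 = 32 + 1134 = 1166$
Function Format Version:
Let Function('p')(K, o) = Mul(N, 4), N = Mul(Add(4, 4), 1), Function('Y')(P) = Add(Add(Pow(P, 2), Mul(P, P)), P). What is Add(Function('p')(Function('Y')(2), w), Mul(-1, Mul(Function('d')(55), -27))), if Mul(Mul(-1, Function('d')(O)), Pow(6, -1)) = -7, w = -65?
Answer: 1166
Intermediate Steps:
Function('Y')(P) = Add(P, Mul(2, Pow(P, 2))) (Function('Y')(P) = Add(Add(Pow(P, 2), Pow(P, 2)), P) = Add(Mul(2, Pow(P, 2)), P) = Add(P, Mul(2, Pow(P, 2))))
Function('d')(O) = 42 (Function('d')(O) = Mul(-6, -7) = 42)
N = 8 (N = Mul(8, 1) = 8)
Function('p')(K, o) = 32 (Function('p')(K, o) = Mul(8, 4) = 32)
Add(Function('p')(Function('Y')(2), w), Mul(-1, Mul(Function('d')(55), -27))) = Add(32, Mul(-1, Mul(42, -27))) = Add(32, Mul(-1, -1134)) = Add(32, 1134) = 1166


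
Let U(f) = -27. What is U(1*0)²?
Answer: 729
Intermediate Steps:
U(1*0)² = (-27)² = 729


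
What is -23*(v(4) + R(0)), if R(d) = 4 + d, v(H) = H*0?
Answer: -92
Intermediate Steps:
v(H) = 0
-23*(v(4) + R(0)) = -23*(0 + (4 + 0)) = -23*(0 + 4) = -23*4 = -92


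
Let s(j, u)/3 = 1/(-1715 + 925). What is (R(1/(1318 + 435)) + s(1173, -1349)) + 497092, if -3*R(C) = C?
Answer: 2065223377553/4154610 ≈ 4.9709e+5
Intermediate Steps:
R(C) = -C/3
s(j, u) = -3/790 (s(j, u) = 3/(-1715 + 925) = 3/(-790) = 3*(-1/790) = -3/790)
(R(1/(1318 + 435)) + s(1173, -1349)) + 497092 = (-1/(3*(1318 + 435)) - 3/790) + 497092 = (-1/3/1753 - 3/790) + 497092 = (-1/3*1/1753 - 3/790) + 497092 = (-1/5259 - 3/790) + 497092 = -16567/4154610 + 497092 = 2065223377553/4154610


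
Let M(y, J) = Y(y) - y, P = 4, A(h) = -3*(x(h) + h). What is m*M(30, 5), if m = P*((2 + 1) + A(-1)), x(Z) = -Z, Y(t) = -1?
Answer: -372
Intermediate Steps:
A(h) = 0 (A(h) = -3*(-h + h) = -3*0 = 0)
M(y, J) = -1 - y
m = 12 (m = 4*((2 + 1) + 0) = 4*(3 + 0) = 4*3 = 12)
m*M(30, 5) = 12*(-1 - 1*30) = 12*(-1 - 30) = 12*(-31) = -372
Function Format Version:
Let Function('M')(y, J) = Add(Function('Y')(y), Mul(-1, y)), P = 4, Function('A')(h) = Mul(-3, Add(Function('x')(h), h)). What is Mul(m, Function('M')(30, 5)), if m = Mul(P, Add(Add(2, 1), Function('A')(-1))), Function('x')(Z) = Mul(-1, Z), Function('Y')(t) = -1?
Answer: -372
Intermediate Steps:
Function('A')(h) = 0 (Function('A')(h) = Mul(-3, Add(Mul(-1, h), h)) = Mul(-3, 0) = 0)
Function('M')(y, J) = Add(-1, Mul(-1, y))
m = 12 (m = Mul(4, Add(Add(2, 1), 0)) = Mul(4, Add(3, 0)) = Mul(4, 3) = 12)
Mul(m, Function('M')(30, 5)) = Mul(12, Add(-1, Mul(-1, 30))) = Mul(12, Add(-1, -30)) = Mul(12, -31) = -372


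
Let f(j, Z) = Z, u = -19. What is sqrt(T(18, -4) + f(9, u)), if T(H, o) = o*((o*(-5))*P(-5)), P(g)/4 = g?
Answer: sqrt(1581) ≈ 39.762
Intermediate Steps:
P(g) = 4*g
T(H, o) = 100*o**2 (T(H, o) = o*((o*(-5))*(4*(-5))) = o*(-5*o*(-20)) = o*(100*o) = 100*o**2)
sqrt(T(18, -4) + f(9, u)) = sqrt(100*(-4)**2 - 19) = sqrt(100*16 - 19) = sqrt(1600 - 19) = sqrt(1581)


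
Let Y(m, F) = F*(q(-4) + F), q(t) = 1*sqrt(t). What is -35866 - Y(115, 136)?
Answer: -54362 - 272*I ≈ -54362.0 - 272.0*I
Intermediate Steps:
q(t) = sqrt(t)
Y(m, F) = F*(F + 2*I) (Y(m, F) = F*(sqrt(-4) + F) = F*(2*I + F) = F*(F + 2*I))
-35866 - Y(115, 136) = -35866 - 136*(136 + 2*I) = -35866 - (18496 + 272*I) = -35866 + (-18496 - 272*I) = -54362 - 272*I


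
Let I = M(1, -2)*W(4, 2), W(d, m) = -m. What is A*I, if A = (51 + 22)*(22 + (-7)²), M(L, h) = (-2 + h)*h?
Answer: -82928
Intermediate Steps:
M(L, h) = h*(-2 + h)
A = 5183 (A = 73*(22 + 49) = 73*71 = 5183)
I = -16 (I = (-2*(-2 - 2))*(-1*2) = -2*(-4)*(-2) = 8*(-2) = -16)
A*I = 5183*(-16) = -82928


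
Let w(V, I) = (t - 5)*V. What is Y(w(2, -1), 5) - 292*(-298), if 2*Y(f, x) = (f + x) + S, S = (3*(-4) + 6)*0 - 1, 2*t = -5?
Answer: 174021/2 ≈ 87011.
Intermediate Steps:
t = -5/2 (t = (1/2)*(-5) = -5/2 ≈ -2.5000)
S = -1 (S = (-12 + 6)*0 - 1 = -6*0 - 1 = 0 - 1 = -1)
w(V, I) = -15*V/2 (w(V, I) = (-5/2 - 5)*V = -15*V/2)
Y(f, x) = -1/2 + f/2 + x/2 (Y(f, x) = ((f + x) - 1)/2 = (-1 + f + x)/2 = -1/2 + f/2 + x/2)
Y(w(2, -1), 5) - 292*(-298) = (-1/2 + (-15/2*2)/2 + (1/2)*5) - 292*(-298) = (-1/2 + (1/2)*(-15) + 5/2) + 87016 = (-1/2 - 15/2 + 5/2) + 87016 = -11/2 + 87016 = 174021/2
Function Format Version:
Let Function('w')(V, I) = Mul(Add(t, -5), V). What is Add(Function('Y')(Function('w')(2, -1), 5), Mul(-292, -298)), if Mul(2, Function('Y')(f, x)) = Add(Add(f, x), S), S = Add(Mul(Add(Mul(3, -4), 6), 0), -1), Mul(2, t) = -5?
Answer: Rational(174021, 2) ≈ 87011.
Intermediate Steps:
t = Rational(-5, 2) (t = Mul(Rational(1, 2), -5) = Rational(-5, 2) ≈ -2.5000)
S = -1 (S = Add(Mul(Add(-12, 6), 0), -1) = Add(Mul(-6, 0), -1) = Add(0, -1) = -1)
Function('w')(V, I) = Mul(Rational(-15, 2), V) (Function('w')(V, I) = Mul(Add(Rational(-5, 2), -5), V) = Mul(Rational(-15, 2), V))
Function('Y')(f, x) = Add(Rational(-1, 2), Mul(Rational(1, 2), f), Mul(Rational(1, 2), x)) (Function('Y')(f, x) = Mul(Rational(1, 2), Add(Add(f, x), -1)) = Mul(Rational(1, 2), Add(-1, f, x)) = Add(Rational(-1, 2), Mul(Rational(1, 2), f), Mul(Rational(1, 2), x)))
Add(Function('Y')(Function('w')(2, -1), 5), Mul(-292, -298)) = Add(Add(Rational(-1, 2), Mul(Rational(1, 2), Mul(Rational(-15, 2), 2)), Mul(Rational(1, 2), 5)), Mul(-292, -298)) = Add(Add(Rational(-1, 2), Mul(Rational(1, 2), -15), Rational(5, 2)), 87016) = Add(Add(Rational(-1, 2), Rational(-15, 2), Rational(5, 2)), 87016) = Add(Rational(-11, 2), 87016) = Rational(174021, 2)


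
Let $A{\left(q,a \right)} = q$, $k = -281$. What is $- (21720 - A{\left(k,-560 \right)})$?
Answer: $-22001$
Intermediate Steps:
$- (21720 - A{\left(k,-560 \right)}) = - (21720 - -281) = - (21720 + 281) = \left(-1\right) 22001 = -22001$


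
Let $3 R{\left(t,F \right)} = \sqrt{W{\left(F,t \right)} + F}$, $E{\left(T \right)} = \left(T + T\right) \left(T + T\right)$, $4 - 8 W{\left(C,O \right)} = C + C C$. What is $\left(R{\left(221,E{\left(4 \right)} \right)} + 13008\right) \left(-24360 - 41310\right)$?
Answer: $-854235360 - 10945 i \sqrt{1822} \approx -8.5424 \cdot 10^{8} - 4.6719 \cdot 10^{5} i$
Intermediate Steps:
$W{\left(C,O \right)} = \frac{1}{2} - \frac{C}{8} - \frac{C^{2}}{8}$ ($W{\left(C,O \right)} = \frac{1}{2} - \frac{C + C C}{8} = \frac{1}{2} - \frac{C + C^{2}}{8} = \frac{1}{2} - \left(\frac{C}{8} + \frac{C^{2}}{8}\right) = \frac{1}{2} - \frac{C}{8} - \frac{C^{2}}{8}$)
$E{\left(T \right)} = 4 T^{2}$ ($E{\left(T \right)} = 2 T 2 T = 4 T^{2}$)
$R{\left(t,F \right)} = \frac{\sqrt{\frac{1}{2} - \frac{F^{2}}{8} + \frac{7 F}{8}}}{3}$ ($R{\left(t,F \right)} = \frac{\sqrt{\left(\frac{1}{2} - \frac{F}{8} - \frac{F^{2}}{8}\right) + F}}{3} = \frac{\sqrt{\frac{1}{2} - \frac{F^{2}}{8} + \frac{7 F}{8}}}{3}$)
$\left(R{\left(221,E{\left(4 \right)} \right)} + 13008\right) \left(-24360 - 41310\right) = \left(\frac{\sqrt{8 - 2 \left(4 \cdot 4^{2}\right)^{2} + 14 \cdot 4 \cdot 4^{2}}}{12} + 13008\right) \left(-24360 - 41310\right) = \left(\frac{\sqrt{8 - 2 \left(4 \cdot 16\right)^{2} + 14 \cdot 4 \cdot 16}}{12} + 13008\right) \left(-65670\right) = \left(\frac{\sqrt{8 - 2 \cdot 64^{2} + 14 \cdot 64}}{12} + 13008\right) \left(-65670\right) = \left(\frac{\sqrt{8 - 8192 + 896}}{12} + 13008\right) \left(-65670\right) = \left(\frac{\sqrt{-7288}}{12} + 13008\right) \left(-65670\right) = \left(\frac{2 i \sqrt{1822}}{12} + 13008\right) \left(-65670\right) = \left(\frac{i \sqrt{1822}}{6} + 13008\right) \left(-65670\right) = \left(13008 + \frac{i \sqrt{1822}}{6}\right) \left(-65670\right) = -854235360 - 10945 i \sqrt{1822}$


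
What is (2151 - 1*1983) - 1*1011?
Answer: -843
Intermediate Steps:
(2151 - 1*1983) - 1*1011 = (2151 - 1983) - 1011 = 168 - 1011 = -843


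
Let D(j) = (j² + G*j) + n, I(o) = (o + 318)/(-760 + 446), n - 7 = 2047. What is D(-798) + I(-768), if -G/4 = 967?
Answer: 584907179/157 ≈ 3.7255e+6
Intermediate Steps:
G = -3868 (G = -4*967 = -3868)
n = 2054 (n = 7 + 2047 = 2054)
I(o) = -159/157 - o/314 (I(o) = (318 + o)/(-314) = (318 + o)*(-1/314) = -159/157 - o/314)
D(j) = 2054 + j² - 3868*j (D(j) = (j² - 3868*j) + 2054 = 2054 + j² - 3868*j)
D(-798) + I(-768) = (2054 + (-798)² - 3868*(-798)) + (-159/157 - 1/314*(-768)) = (2054 + 636804 + 3086664) + (-159/157 + 384/157) = 3725522 + 225/157 = 584907179/157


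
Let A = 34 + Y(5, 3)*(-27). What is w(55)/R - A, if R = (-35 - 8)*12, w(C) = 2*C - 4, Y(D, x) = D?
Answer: 26005/258 ≈ 100.79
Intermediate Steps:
w(C) = -4 + 2*C
R = -516 (R = -43*12 = -516)
A = -101 (A = 34 + 5*(-27) = 34 - 135 = -101)
w(55)/R - A = (-4 + 2*55)/(-516) - 1*(-101) = (-4 + 110)*(-1/516) + 101 = 106*(-1/516) + 101 = -53/258 + 101 = 26005/258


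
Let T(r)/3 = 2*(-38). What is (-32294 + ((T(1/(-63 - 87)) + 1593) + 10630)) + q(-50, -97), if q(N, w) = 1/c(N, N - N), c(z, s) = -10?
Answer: -202991/10 ≈ -20299.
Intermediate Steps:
q(N, w) = -1/10 (q(N, w) = 1/(-10) = -1/10)
T(r) = -228 (T(r) = 3*(2*(-38)) = 3*(-76) = -228)
(-32294 + ((T(1/(-63 - 87)) + 1593) + 10630)) + q(-50, -97) = (-32294 + ((-228 + 1593) + 10630)) - 1/10 = (-32294 + (1365 + 10630)) - 1/10 = (-32294 + 11995) - 1/10 = -20299 - 1/10 = -202991/10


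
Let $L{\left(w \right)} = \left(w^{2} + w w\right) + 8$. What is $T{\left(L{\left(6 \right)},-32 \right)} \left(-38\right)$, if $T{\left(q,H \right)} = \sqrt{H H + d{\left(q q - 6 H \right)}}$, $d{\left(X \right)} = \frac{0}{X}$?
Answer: $-1216$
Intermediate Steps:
$d{\left(X \right)} = 0$
$L{\left(w \right)} = 8 + 2 w^{2}$ ($L{\left(w \right)} = \left(w^{2} + w^{2}\right) + 8 = 2 w^{2} + 8 = 8 + 2 w^{2}$)
$T{\left(q,H \right)} = \sqrt{H^{2}}$ ($T{\left(q,H \right)} = \sqrt{H H + 0} = \sqrt{H^{2} + 0} = \sqrt{H^{2}}$)
$T{\left(L{\left(6 \right)},-32 \right)} \left(-38\right) = \sqrt{\left(-32\right)^{2}} \left(-38\right) = \sqrt{1024} \left(-38\right) = 32 \left(-38\right) = -1216$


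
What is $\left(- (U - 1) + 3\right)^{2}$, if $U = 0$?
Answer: $16$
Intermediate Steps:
$\left(- (U - 1) + 3\right)^{2} = \left(- (0 - 1) + 3\right)^{2} = \left(\left(-1\right) \left(-1\right) + 3\right)^{2} = \left(1 + 3\right)^{2} = 4^{2} = 16$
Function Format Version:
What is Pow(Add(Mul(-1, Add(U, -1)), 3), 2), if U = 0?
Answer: 16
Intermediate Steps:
Pow(Add(Mul(-1, Add(U, -1)), 3), 2) = Pow(Add(Mul(-1, Add(0, -1)), 3), 2) = Pow(Add(Mul(-1, -1), 3), 2) = Pow(Add(1, 3), 2) = Pow(4, 2) = 16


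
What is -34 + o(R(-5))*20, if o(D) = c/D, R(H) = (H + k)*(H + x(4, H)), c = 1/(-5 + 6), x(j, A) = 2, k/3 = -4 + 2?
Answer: -1102/33 ≈ -33.394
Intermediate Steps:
k = -6 (k = 3*(-4 + 2) = 3*(-2) = -6)
c = 1 (c = 1/1 = 1)
R(H) = (-6 + H)*(2 + H) (R(H) = (H - 6)*(H + 2) = (-6 + H)*(2 + H))
o(D) = 1/D
-34 + o(R(-5))*20 = -34 + 20/(-12 + (-5)**2 - 4*(-5)) = -34 + 20/(-12 + 25 + 20) = -34 + 20/33 = -1102/33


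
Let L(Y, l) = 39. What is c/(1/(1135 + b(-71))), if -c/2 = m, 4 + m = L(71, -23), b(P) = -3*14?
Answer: -76510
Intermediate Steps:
b(P) = -42
m = 35 (m = -4 + 39 = 35)
c = -70 (c = -2*35 = -70)
c/(1/(1135 + b(-71))) = -70/(1/(1135 - 42)) = -70/(1/1093) = -70/1/1093 = -70*1093 = -76510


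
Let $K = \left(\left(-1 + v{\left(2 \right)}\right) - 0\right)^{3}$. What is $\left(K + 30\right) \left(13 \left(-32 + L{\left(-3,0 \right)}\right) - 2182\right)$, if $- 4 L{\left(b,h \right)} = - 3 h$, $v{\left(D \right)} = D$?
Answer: $-80538$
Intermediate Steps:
$L{\left(b,h \right)} = \frac{3 h}{4}$ ($L{\left(b,h \right)} = - \frac{\left(-3\right) h}{4} = \frac{3 h}{4}$)
$K = 1$ ($K = \left(\left(-1 + 2\right) - 0\right)^{3} = \left(1 + \left(-4 + 4\right)\right)^{3} = \left(1 + 0\right)^{3} = 1^{3} = 1$)
$\left(K + 30\right) \left(13 \left(-32 + L{\left(-3,0 \right)}\right) - 2182\right) = \left(1 + 30\right) \left(13 \left(-32 + \frac{3}{4} \cdot 0\right) - 2182\right) = 31 \left(13 \left(-32 + 0\right) - 2182\right) = 31 \left(13 \left(-32\right) - 2182\right) = 31 \left(-416 - 2182\right) = 31 \left(-2598\right) = -80538$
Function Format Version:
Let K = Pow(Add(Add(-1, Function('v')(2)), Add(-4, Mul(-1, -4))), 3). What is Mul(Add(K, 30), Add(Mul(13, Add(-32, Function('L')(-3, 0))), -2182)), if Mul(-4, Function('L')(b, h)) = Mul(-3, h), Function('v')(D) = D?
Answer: -80538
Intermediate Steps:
Function('L')(b, h) = Mul(Rational(3, 4), h) (Function('L')(b, h) = Mul(Rational(-1, 4), Mul(-3, h)) = Mul(Rational(3, 4), h))
K = 1 (K = Pow(Add(Add(-1, 2), Add(-4, Mul(-1, -4))), 3) = Pow(Add(1, Add(-4, 4)), 3) = Pow(Add(1, 0), 3) = Pow(1, 3) = 1)
Mul(Add(K, 30), Add(Mul(13, Add(-32, Function('L')(-3, 0))), -2182)) = Mul(Add(1, 30), Add(Mul(13, Add(-32, Mul(Rational(3, 4), 0))), -2182)) = Mul(31, Add(Mul(13, Add(-32, 0)), -2182)) = Mul(31, Add(Mul(13, -32), -2182)) = Mul(31, Add(-416, -2182)) = Mul(31, -2598) = -80538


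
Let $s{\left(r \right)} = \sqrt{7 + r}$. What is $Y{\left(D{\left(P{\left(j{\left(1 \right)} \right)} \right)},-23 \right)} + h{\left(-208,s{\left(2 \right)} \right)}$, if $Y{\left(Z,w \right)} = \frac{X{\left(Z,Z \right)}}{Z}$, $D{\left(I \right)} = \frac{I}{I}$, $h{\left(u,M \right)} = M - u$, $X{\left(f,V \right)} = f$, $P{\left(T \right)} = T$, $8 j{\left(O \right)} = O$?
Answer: $212$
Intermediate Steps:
$j{\left(O \right)} = \frac{O}{8}$
$D{\left(I \right)} = 1$
$Y{\left(Z,w \right)} = 1$ ($Y{\left(Z,w \right)} = \frac{Z}{Z} = 1$)
$Y{\left(D{\left(P{\left(j{\left(1 \right)} \right)} \right)},-23 \right)} + h{\left(-208,s{\left(2 \right)} \right)} = 1 + \left(\sqrt{7 + 2} - -208\right) = 1 + \left(\sqrt{9} + 208\right) = 1 + \left(3 + 208\right) = 1 + 211 = 212$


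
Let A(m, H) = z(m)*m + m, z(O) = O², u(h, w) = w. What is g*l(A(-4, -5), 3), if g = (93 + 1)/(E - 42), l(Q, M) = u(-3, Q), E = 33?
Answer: 6392/9 ≈ 710.22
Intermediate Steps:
A(m, H) = m + m³ (A(m, H) = m²*m + m = m³ + m = m + m³)
l(Q, M) = Q
g = -94/9 (g = (93 + 1)/(33 - 42) = 94/(-9) = 94*(-⅑) = -94/9 ≈ -10.444)
g*l(A(-4, -5), 3) = -94*(-4 + (-4)³)/9 = -94*(-4 - 64)/9 = -94/9*(-68) = 6392/9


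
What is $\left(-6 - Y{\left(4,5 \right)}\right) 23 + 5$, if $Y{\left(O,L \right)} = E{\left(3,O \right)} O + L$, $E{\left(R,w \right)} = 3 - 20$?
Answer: $1316$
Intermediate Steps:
$E{\left(R,w \right)} = -17$ ($E{\left(R,w \right)} = 3 - 20 = -17$)
$Y{\left(O,L \right)} = L - 17 O$ ($Y{\left(O,L \right)} = - 17 O + L = L - 17 O$)
$\left(-6 - Y{\left(4,5 \right)}\right) 23 + 5 = \left(-6 - \left(5 - 68\right)\right) 23 + 5 = \left(-6 - -63\right) 23 + 5 = \left(-6 + 63\right) 23 + 5 = 57 \cdot 23 + 5 = 1311 + 5 = 1316$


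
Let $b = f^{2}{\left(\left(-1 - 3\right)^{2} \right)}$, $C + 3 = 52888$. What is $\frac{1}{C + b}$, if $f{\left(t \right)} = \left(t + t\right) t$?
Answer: $\frac{1}{315029} \approx 3.1743 \cdot 10^{-6}$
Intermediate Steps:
$C = 52885$ ($C = -3 + 52888 = 52885$)
$f{\left(t \right)} = 2 t^{2}$ ($f{\left(t \right)} = 2 t t = 2 t^{2}$)
$b = 262144$ ($b = \left(2 \left(\left(-1 - 3\right)^{2}\right)^{2}\right)^{2} = \left(2 \left(\left(-4\right)^{2}\right)^{2}\right)^{2} = \left(2 \cdot 16^{2}\right)^{2} = \left(2 \cdot 256\right)^{2} = 512^{2} = 262144$)
$\frac{1}{C + b} = \frac{1}{52885 + 262144} = \frac{1}{315029}$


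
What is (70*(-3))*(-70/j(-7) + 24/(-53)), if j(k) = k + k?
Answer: -50610/53 ≈ -954.91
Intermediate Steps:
j(k) = 2*k
(70*(-3))*(-70/j(-7) + 24/(-53)) = (70*(-3))*(-70/(2*(-7)) + 24/(-53)) = -210*(-70/(-14) + 24*(-1/53)) = -210*(-70*(-1/14) - 24/53) = -210*(5 - 24/53) = -210*241/53 = -50610/53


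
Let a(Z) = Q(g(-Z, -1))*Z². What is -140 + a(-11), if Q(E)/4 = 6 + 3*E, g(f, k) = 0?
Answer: 2764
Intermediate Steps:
Q(E) = 24 + 12*E (Q(E) = 4*(6 + 3*E) = 24 + 12*E)
a(Z) = 24*Z² (a(Z) = (24 + 12*0)*Z² = (24 + 0)*Z² = 24*Z²)
-140 + a(-11) = -140 + 24*(-11)² = -140 + 24*121 = -140 + 2904 = 2764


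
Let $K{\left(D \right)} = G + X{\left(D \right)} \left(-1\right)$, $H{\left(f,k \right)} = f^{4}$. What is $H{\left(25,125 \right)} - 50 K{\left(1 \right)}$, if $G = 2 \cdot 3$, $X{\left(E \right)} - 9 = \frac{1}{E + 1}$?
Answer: $390800$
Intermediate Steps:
$X{\left(E \right)} = 9 + \frac{1}{1 + E}$ ($X{\left(E \right)} = 9 + \frac{1}{E + 1} = 9 + \frac{1}{1 + E}$)
$G = 6$
$K{\left(D \right)} = 6 - \frac{10 + 9 D}{1 + D}$ ($K{\left(D \right)} = 6 + \frac{10 + 9 D}{1 + D} \left(-1\right) = 6 - \frac{10 + 9 D}{1 + D}$)
$H{\left(25,125 \right)} - 50 K{\left(1 \right)} = 25^{4} - 50 \frac{-4 - 3}{1 + 1} = 390625 - 50 \frac{-4 - 3}{2} = 390625 - 50 \cdot \frac{1}{2} \left(-7\right) = 390625 - 50 \left(- \frac{7}{2}\right) = 390625 - -175 = 390625 + 175 = 390800$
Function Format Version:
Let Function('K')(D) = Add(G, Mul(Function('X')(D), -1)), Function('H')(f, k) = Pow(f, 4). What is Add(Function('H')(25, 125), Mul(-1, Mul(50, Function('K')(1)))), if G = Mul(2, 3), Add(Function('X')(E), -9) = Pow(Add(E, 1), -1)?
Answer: 390800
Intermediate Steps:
Function('X')(E) = Add(9, Pow(Add(1, E), -1)) (Function('X')(E) = Add(9, Pow(Add(E, 1), -1)) = Add(9, Pow(Add(1, E), -1)))
G = 6
Function('K')(D) = Add(6, Mul(-1, Pow(Add(1, D), -1), Add(10, Mul(9, D)))) (Function('K')(D) = Add(6, Mul(Mul(Pow(Add(1, D), -1), Add(10, Mul(9, D))), -1)) = Add(6, Mul(-1, Pow(Add(1, D), -1), Add(10, Mul(9, D)))))
Add(Function('H')(25, 125), Mul(-1, Mul(50, Function('K')(1)))) = Add(Pow(25, 4), Mul(-1, Mul(50, Mul(Pow(Add(1, 1), -1), Add(-4, Mul(-3, 1)))))) = Add(390625, Mul(-1, Mul(50, Mul(Pow(2, -1), Add(-4, -3))))) = Add(390625, Mul(-1, Mul(50, Mul(Rational(1, 2), -7)))) = Add(390625, Mul(-1, Mul(50, Rational(-7, 2)))) = Add(390625, Mul(-1, -175)) = Add(390625, 175) = 390800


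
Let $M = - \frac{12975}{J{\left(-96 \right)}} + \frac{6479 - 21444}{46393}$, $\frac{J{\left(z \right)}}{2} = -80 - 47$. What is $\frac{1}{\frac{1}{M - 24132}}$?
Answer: $- \frac{283769044439}{11783822} \approx -24081.0$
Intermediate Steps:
$J{\left(z \right)} = -254$ ($J{\left(z \right)} = 2 \left(-80 - 47\right) = 2 \left(-127\right) = -254$)
$M = \frac{598148065}{11783822}$ ($M = - \frac{12975}{-254} + \frac{6479 - 21444}{46393} = \left(-12975\right) \left(- \frac{1}{254}\right) + \left(6479 - 21444\right) \frac{1}{46393} = \frac{12975}{254} - \frac{14965}{46393} = \frac{598148065}{11783822} \approx 50.76$)
$\frac{1}{\frac{1}{M - 24132}} = \frac{1}{\frac{1}{\frac{598148065}{11783822} - 24132}} = \frac{1}{\frac{1}{- \frac{283769044439}{11783822}}} = \frac{1}{- \frac{11783822}{283769044439}} = - \frac{283769044439}{11783822}$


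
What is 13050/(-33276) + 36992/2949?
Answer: 198743557/16355154 ≈ 12.152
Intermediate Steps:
13050/(-33276) + 36992/2949 = 13050*(-1/33276) + 36992*(1/2949) = -2175/5546 + 36992/2949 = 198743557/16355154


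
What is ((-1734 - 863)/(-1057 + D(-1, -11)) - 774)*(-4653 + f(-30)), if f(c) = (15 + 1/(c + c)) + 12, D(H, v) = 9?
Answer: 44884666871/12576 ≈ 3.5691e+6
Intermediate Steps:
f(c) = 27 + 1/(2*c) (f(c) = (15 + 1/(2*c)) + 12 = 27 + 1/(2*c))
((-1734 - 863)/(-1057 + D(-1, -11)) - 774)*(-4653 + f(-30)) = ((-1734 - 863)/(-1057 + 9) - 774)*(-4653 + (27 + (½)/(-30))) = (-2597/(-1048) - 774)*(-4653 + (27 + (½)*(-1/30))) = (-2597*(-1/1048) - 774)*(-4653 + (27 - 1/60)) = (2597/1048 - 774)*(-4653 + 1619/60) = -808555/1048*(-277561/60) = 44884666871/12576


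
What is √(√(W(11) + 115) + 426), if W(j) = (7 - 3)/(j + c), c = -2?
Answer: √(3834 + 3*√1039)/3 ≈ 20.898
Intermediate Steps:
W(j) = 4/(-2 + j) (W(j) = (7 - 3)/(j - 2) = 4/(-2 + j))
√(√(W(11) + 115) + 426) = √(√(4/(-2 + 11) + 115) + 426) = √(√(4/9 + 115) + 426) = √(√(1039/9) + 426) = √(√1039/3 + 426) = √(426 + √1039/3)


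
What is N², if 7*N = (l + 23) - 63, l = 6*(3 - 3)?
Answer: 1600/49 ≈ 32.653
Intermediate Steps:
l = 0 (l = 6*0 = 0)
N = -40/7 (N = ((0 + 23) - 63)/7 = (23 - 63)/7 = (⅐)*(-40) = -40/7 ≈ -5.7143)
N² = (-40/7)² = 1600/49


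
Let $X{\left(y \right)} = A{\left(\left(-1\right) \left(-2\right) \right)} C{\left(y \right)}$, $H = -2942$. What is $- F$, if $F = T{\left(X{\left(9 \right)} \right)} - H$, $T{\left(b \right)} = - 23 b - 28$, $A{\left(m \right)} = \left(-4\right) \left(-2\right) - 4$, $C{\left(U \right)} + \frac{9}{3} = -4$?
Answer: $-3558$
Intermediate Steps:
$C{\left(U \right)} = -7$ ($C{\left(U \right)} = -3 - 4 = -7$)
$A{\left(m \right)} = 4$ ($A{\left(m \right)} = 8 - 4 = 4$)
$X{\left(y \right)} = -28$ ($X{\left(y \right)} = 4 \left(-7\right) = -28$)
$T{\left(b \right)} = -28 - 23 b$
$F = 3558$ ($F = \left(-28 - -644\right) - -2942 = \left(-28 + 644\right) + 2942 = 616 + 2942 = 3558$)
$- F = \left(-1\right) 3558 = -3558$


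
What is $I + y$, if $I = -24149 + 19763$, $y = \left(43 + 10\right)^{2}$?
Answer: $-1577$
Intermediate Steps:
$y = 2809$ ($y = 53^{2} = 2809$)
$I = -4386$
$I + y = -4386 + 2809 = -1577$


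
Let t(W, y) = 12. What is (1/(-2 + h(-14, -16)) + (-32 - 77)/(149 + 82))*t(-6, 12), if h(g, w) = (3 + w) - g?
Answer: -1360/77 ≈ -17.662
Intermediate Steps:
h(g, w) = 3 + w - g
(1/(-2 + h(-14, -16)) + (-32 - 77)/(149 + 82))*t(-6, 12) = (1/(-2 + (3 - 16 - 1*(-14))) + (-32 - 77)/(149 + 82))*12 = (1/(-2 + (3 - 16 + 14)) - 109/231)*12 = (1/(-2 + 1) - 109*1/231)*12 = (1/(-1) - 109/231)*12 = (-1 - 109/231)*12 = -340/231*12 = -1360/77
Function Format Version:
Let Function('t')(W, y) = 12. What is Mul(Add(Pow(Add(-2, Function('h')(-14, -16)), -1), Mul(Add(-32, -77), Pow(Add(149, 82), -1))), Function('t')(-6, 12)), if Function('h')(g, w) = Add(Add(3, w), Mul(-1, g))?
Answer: Rational(-1360, 77) ≈ -17.662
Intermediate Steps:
Function('h')(g, w) = Add(3, w, Mul(-1, g))
Mul(Add(Pow(Add(-2, Function('h')(-14, -16)), -1), Mul(Add(-32, -77), Pow(Add(149, 82), -1))), Function('t')(-6, 12)) = Mul(Add(Pow(Add(-2, Add(3, -16, Mul(-1, -14))), -1), Mul(Add(-32, -77), Pow(Add(149, 82), -1))), 12) = Mul(Add(Pow(Add(-2, Add(3, -16, 14)), -1), Mul(-109, Pow(231, -1))), 12) = Mul(Add(Pow(Add(-2, 1), -1), Mul(-109, Rational(1, 231))), 12) = Mul(Add(Pow(-1, -1), Rational(-109, 231)), 12) = Mul(Add(-1, Rational(-109, 231)), 12) = Mul(Rational(-340, 231), 12) = Rational(-1360, 77)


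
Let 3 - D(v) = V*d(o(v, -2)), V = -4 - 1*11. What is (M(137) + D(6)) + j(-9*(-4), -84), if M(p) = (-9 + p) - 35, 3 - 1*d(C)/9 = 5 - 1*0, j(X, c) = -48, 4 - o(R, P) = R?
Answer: -222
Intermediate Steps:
o(R, P) = 4 - R
d(C) = -18 (d(C) = 27 - 9*(5 - 1*0) = 27 - 9*(5 + 0) = 27 - 9*5 = 27 - 45 = -18)
M(p) = -44 + p
V = -15 (V = -4 - 11 = -15)
D(v) = -267 (D(v) = 3 - (-15)*(-18) = 3 - 1*270 = 3 - 270 = -267)
(M(137) + D(6)) + j(-9*(-4), -84) = ((-44 + 137) - 267) - 48 = (93 - 267) - 48 = -174 - 48 = -222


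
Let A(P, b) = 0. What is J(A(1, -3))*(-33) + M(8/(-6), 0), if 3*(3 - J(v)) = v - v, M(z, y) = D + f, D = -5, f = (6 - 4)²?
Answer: -100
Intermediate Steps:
f = 4 (f = 2² = 4)
M(z, y) = -1 (M(z, y) = -5 + 4 = -1)
J(v) = 3 (J(v) = 3 - (v - v)/3 = 3 - ⅓*0 = 3 + 0 = 3)
J(A(1, -3))*(-33) + M(8/(-6), 0) = 3*(-33) - 1 = -99 - 1 = -100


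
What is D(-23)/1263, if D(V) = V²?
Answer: 529/1263 ≈ 0.41884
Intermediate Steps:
D(-23)/1263 = (-23)²/1263 = 529*(1/1263) = 529/1263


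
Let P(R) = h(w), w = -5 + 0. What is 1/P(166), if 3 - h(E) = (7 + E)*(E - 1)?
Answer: 1/15 ≈ 0.066667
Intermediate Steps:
w = -5
h(E) = 3 - (-1 + E)*(7 + E) (h(E) = 3 - (7 + E)*(E - 1) = 3 - (7 + E)*(-1 + E) = 3 - (-1 + E)*(7 + E))
P(R) = 15 (P(R) = 10 - 1*(-5)² - 6*(-5) = 10 - 1*25 + 30 = 10 - 25 + 30 = 15)
1/P(166) = 1/15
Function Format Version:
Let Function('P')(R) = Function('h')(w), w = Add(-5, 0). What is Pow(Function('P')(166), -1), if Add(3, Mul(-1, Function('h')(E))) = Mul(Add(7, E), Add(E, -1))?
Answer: Rational(1, 15) ≈ 0.066667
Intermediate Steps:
w = -5
Function('h')(E) = Add(3, Mul(-1, Add(-1, E), Add(7, E))) (Function('h')(E) = Add(3, Mul(-1, Mul(Add(7, E), Add(E, -1)))) = Add(3, Mul(-1, Mul(Add(7, E), Add(-1, E)))) = Add(3, Mul(-1, Mul(Add(-1, E), Add(7, E)))) = Add(3, Mul(-1, Add(-1, E), Add(7, E))))
Function('P')(R) = 15 (Function('P')(R) = Add(10, Mul(-1, Pow(-5, 2)), Mul(-6, -5)) = Add(10, Mul(-1, 25), 30) = Add(10, -25, 30) = 15)
Pow(Function('P')(166), -1) = Pow(15, -1) = Rational(1, 15)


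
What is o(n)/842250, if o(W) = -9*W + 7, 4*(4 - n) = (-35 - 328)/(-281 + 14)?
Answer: -1847/59968200 ≈ -3.0800e-5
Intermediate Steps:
n = 1303/356 (n = 4 - (-35 - 328)/(4*(-281 + 14)) = 4 - (-363)/(4*(-267)) = 4 - (-363)*(-1)/(4*267) = 4 - ¼*121/89 = 4 - 121/356 = 1303/356 ≈ 3.6601)
o(W) = 7 - 9*W
o(n)/842250 = (7 - 9*1303/356)/842250 = (7 - 11727/356)*(1/842250) = -9235/356*1/842250 = -1847/59968200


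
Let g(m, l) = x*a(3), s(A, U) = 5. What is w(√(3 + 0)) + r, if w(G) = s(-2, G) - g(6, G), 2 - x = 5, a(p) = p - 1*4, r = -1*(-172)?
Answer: 174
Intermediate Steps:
r = 172
a(p) = -4 + p (a(p) = p - 4 = -4 + p)
x = -3 (x = 2 - 1*5 = 2 - 5 = -3)
g(m, l) = 3 (g(m, l) = -3*(-4 + 3) = -3*(-1) = 3)
w(G) = 2 (w(G) = 5 - 1*3 = 5 - 3 = 2)
w(√(3 + 0)) + r = 2 + 172 = 174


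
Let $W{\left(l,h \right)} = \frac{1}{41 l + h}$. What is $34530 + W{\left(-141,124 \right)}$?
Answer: $\frac{195336209}{5657} \approx 34530.0$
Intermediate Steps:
$W{\left(l,h \right)} = \frac{1}{h + 41 l}$
$34530 + W{\left(-141,124 \right)} = 34530 + \frac{1}{124 + 41 \left(-141\right)} = 34530 + \frac{1}{124 - 5781} = 34530 + \frac{1}{-5657} = 34530 - \frac{1}{5657} = \frac{195336209}{5657}$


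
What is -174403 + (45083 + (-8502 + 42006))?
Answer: -95816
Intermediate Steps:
-174403 + (45083 + (-8502 + 42006)) = -174403 + (45083 + 33504) = -174403 + 78587 = -95816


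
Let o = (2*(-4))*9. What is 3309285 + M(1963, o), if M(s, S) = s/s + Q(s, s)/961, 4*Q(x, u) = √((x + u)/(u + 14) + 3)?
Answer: 3309286 + √19487289/7599588 ≈ 3.3093e+6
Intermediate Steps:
o = -72 (o = -8*9 = -72)
Q(x, u) = √(3 + (u + x)/(14 + u))/4 (Q(x, u) = √((x + u)/(u + 14) + 3)/4 = √((u + x)/(14 + u) + 3)/4 = √(3 + (u + x)/(14 + u))/4)
M(s, S) = 1 + √((42 + 5*s)/(14 + s))/3844 (M(s, S) = s/s + (√((42 + s + 4*s)/(14 + s))/4)/961 = 1 + (√((42 + 5*s)/(14 + s))/4)*(1/961) = 1 + √((42 + 5*s)/(14 + s))/3844)
3309285 + M(1963, o) = 3309285 + (1 + √((42 + 5*1963)/(14 + 1963))/3844) = 3309285 + (1 + √((42 + 9815)/1977)/3844) = 3309285 + (1 + √((1/1977)*9857)/3844) = 3309285 + (1 + √(9857/1977)/3844) = 3309285 + (1 + (√19487289/1977)/3844) = 3309285 + (1 + √19487289/7599588) = 3309286 + √19487289/7599588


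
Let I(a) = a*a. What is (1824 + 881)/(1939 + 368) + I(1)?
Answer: 5012/2307 ≈ 2.1725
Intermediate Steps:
I(a) = a²
(1824 + 881)/(1939 + 368) + I(1) = (1824 + 881)/(1939 + 368) + 1² = 2705/2307 + 1 = 5012/2307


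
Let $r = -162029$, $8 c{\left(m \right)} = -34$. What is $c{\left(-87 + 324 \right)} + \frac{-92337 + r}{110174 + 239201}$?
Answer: $- \frac{6956839}{1397500} \approx -4.9781$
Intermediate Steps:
$c{\left(m \right)} = - \frac{17}{4}$ ($c{\left(m \right)} = \frac{1}{8} \left(-34\right) = - \frac{17}{4}$)
$c{\left(-87 + 324 \right)} + \frac{-92337 + r}{110174 + 239201} = - \frac{17}{4} + \frac{-92337 - 162029}{110174 + 239201} = - \frac{17}{4} - \frac{254366}{349375} = - \frac{6956839}{1397500}$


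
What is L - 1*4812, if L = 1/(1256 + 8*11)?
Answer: -6467327/1344 ≈ -4812.0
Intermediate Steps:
L = 1/1344 (L = 1/(1256 + 88) = 1/1344 ≈ 0.00074405)
L - 1*4812 = 1/1344 - 1*4812 = 1/1344 - 4812 = -6467327/1344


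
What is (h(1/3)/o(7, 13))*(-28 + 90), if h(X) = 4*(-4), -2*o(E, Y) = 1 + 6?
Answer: 1984/7 ≈ 283.43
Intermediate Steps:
o(E, Y) = -7/2 (o(E, Y) = -(1 + 6)/2 = -½*7 = -7/2)
h(X) = -16
(h(1/3)/o(7, 13))*(-28 + 90) = (-16/(-7/2))*(-28 + 90) = -16*(-2/7)*62 = (32/7)*62 = 1984/7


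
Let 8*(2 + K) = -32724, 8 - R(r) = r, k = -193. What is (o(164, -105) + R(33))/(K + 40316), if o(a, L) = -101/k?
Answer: -9448/13982271 ≈ -0.00067571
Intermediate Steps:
o(a, L) = 101/193 (o(a, L) = -101/(-193) = -101*(-1/193) = 101/193)
R(r) = 8 - r
K = -8185/2 (K = -2 + (1/8)*(-32724) = -2 - 8181/2 = -8185/2 ≈ -4092.5)
(o(164, -105) + R(33))/(K + 40316) = (101/193 + (8 - 1*33))/(-8185/2 + 40316) = (101/193 + (8 - 33))/(72447/2) = (101/193 - 25)*(2/72447) = -4724/193*2/72447 = -9448/13982271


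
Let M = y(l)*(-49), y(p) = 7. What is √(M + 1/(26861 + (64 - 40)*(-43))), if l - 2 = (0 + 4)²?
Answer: I*√228828047834/25829 ≈ 18.52*I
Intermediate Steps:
l = 18 (l = 2 + (0 + 4)² = 2 + 4² = 2 + 16 = 18)
M = -343 (M = 7*(-49) = -343)
√(M + 1/(26861 + (64 - 40)*(-43))) = √(-343 + 1/(26861 + (64 - 40)*(-43))) = √(-343 + 1/(26861 + 24*(-43))) = √(-343 + 1/(26861 - 1032)) = √(-343 + 1/25829) = √(-8859346/25829) = I*√228828047834/25829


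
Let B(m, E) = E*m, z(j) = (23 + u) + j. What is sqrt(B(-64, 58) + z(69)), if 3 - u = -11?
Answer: I*sqrt(3606) ≈ 60.05*I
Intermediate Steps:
u = 14 (u = 3 - 1*(-11) = 3 + 11 = 14)
z(j) = 37 + j (z(j) = (23 + 14) + j = 37 + j)
sqrt(B(-64, 58) + z(69)) = sqrt(58*(-64) + (37 + 69)) = sqrt(-3712 + 106) = sqrt(-3606) = I*sqrt(3606)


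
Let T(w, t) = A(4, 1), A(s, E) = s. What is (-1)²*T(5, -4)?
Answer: 4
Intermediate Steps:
T(w, t) = 4
(-1)²*T(5, -4) = (-1)²*4 = 1*4 = 4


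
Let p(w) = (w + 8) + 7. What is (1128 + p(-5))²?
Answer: 1295044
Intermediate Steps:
p(w) = 15 + w (p(w) = (8 + w) + 7 = 15 + w)
(1128 + p(-5))² = (1128 + (15 - 5))² = (1128 + 10)² = 1138² = 1295044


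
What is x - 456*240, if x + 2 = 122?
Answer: -109320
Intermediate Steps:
x = 120 (x = -2 + 122 = 120)
x - 456*240 = 120 - 456*240 = 120 - 109440 = -109320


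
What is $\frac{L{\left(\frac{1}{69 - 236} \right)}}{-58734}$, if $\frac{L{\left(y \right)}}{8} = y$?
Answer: $\frac{4}{4904289} \approx 8.1561 \cdot 10^{-7}$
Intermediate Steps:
$L{\left(y \right)} = 8 y$
$\frac{L{\left(\frac{1}{69 - 236} \right)}}{-58734} = \frac{8 \frac{1}{69 - 236}}{-58734} = \frac{8}{-167} \left(- \frac{1}{58734}\right) = 8 \left(- \frac{1}{167}\right) \left(- \frac{1}{58734}\right) = \left(- \frac{8}{167}\right) \left(- \frac{1}{58734}\right) = \frac{4}{4904289}$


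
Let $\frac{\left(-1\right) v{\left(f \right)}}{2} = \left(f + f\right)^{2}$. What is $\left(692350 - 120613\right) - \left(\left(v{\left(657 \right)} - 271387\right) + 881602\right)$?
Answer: $3414714$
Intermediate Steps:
$v{\left(f \right)} = - 8 f^{2}$ ($v{\left(f \right)} = - 2 \left(f + f\right)^{2} = - 2 \left(2 f\right)^{2} = - 2 \cdot 4 f^{2} = - 8 f^{2}$)
$\left(692350 - 120613\right) - \left(\left(v{\left(657 \right)} - 271387\right) + 881602\right) = \left(692350 - 120613\right) - \left(\left(- 8 \cdot 657^{2} - 271387\right) + 881602\right) = \left(692350 - 120613\right) - \left(\left(\left(-8\right) 431649 - 271387\right) + 881602\right) = 571737 - \left(\left(-3453192 - 271387\right) + 881602\right) = 571737 - \left(-3724579 + 881602\right) = 571737 - -2842977 = 571737 + 2842977 = 3414714$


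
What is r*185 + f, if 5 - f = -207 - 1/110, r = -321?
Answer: -6509029/110 ≈ -59173.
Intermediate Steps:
f = 23321/110 (f = 5 - (-207 - 1/110) = 5 - 1*(-22771/110) = 5 + 22771/110 = 23321/110 ≈ 212.01)
r*185 + f = -321*185 + 23321/110 = -59385 + 23321/110 = -6509029/110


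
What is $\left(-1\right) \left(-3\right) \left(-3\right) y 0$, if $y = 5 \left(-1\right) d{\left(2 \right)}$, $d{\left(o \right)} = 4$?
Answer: $0$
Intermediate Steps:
$y = -20$ ($y = 5 \left(-1\right) 4 = \left(-5\right) 4 = -20$)
$\left(-1\right) \left(-3\right) \left(-3\right) y 0 = \left(-1\right) \left(-3\right) \left(-3\right) \left(-20\right) 0 = 3 \left(-3\right) \left(-20\right) 0 = \left(-9\right) \left(-20\right) 0 = 180 \cdot 0 = 0$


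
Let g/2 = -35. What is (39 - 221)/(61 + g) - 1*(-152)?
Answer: 1550/9 ≈ 172.22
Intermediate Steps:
g = -70 (g = 2*(-35) = -70)
(39 - 221)/(61 + g) - 1*(-152) = (39 - 221)/(61 - 70) - 1*(-152) = -182/(-9) + 152 = -182*(-⅑) + 152 = 182/9 + 152 = 1550/9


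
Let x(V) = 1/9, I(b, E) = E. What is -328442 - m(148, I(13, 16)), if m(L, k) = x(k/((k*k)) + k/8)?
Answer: -2955979/9 ≈ -3.2844e+5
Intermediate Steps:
x(V) = ⅑
m(L, k) = ⅑
-328442 - m(148, I(13, 16)) = -328442 - 1/9 = -328442 - 1*⅑ = -328442 - ⅑ = -2955979/9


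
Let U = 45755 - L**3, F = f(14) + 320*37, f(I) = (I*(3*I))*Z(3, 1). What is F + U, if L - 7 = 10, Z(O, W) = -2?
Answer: 51506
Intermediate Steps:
L = 17 (L = 7 + 10 = 17)
f(I) = -6*I**2 (f(I) = (I*(3*I))*(-2) = (3*I**2)*(-2) = -6*I**2)
F = 10664 (F = -6*14**2 + 320*37 = -6*196 + 11840 = -1176 + 11840 = 10664)
U = 40842 (U = 45755 - 1*17**3 = 45755 - 1*4913 = 45755 - 4913 = 40842)
F + U = 10664 + 40842 = 51506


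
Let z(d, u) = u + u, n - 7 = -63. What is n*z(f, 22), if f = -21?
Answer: -2464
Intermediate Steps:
n = -56 (n = 7 - 63 = -56)
z(d, u) = 2*u
n*z(f, 22) = -112*22 = -56*44 = -2464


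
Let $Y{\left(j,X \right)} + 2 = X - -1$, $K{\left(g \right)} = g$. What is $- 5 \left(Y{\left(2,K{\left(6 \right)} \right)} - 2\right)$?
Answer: $-15$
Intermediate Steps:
$Y{\left(j,X \right)} = -1 + X$ ($Y{\left(j,X \right)} = -2 + \left(X - -1\right) = -2 + \left(X + 1\right) = -2 + \left(1 + X\right) = -1 + X$)
$- 5 \left(Y{\left(2,K{\left(6 \right)} \right)} - 2\right) = - 5 \left(\left(-1 + 6\right) - 2\right) = - 5 \left(5 - 2\right) = \left(-5\right) 3 = -15$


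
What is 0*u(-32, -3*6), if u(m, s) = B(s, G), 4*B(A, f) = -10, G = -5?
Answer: 0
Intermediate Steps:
B(A, f) = -5/2 (B(A, f) = (1/4)*(-10) = -5/2)
u(m, s) = -5/2
0*u(-32, -3*6) = 0*(-5/2) = 0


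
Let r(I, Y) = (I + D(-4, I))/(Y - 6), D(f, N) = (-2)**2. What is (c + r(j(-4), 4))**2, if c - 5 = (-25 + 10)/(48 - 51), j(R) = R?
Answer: 100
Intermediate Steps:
D(f, N) = 4
c = 10 (c = 5 + (-25 + 10)/(48 - 51) = 5 - 15/(-3) = 5 - 15*(-1/3) = 5 + 5 = 10)
r(I, Y) = (4 + I)/(-6 + Y) (r(I, Y) = (I + 4)/(Y - 6) = (4 + I)/(-6 + Y))
(c + r(j(-4), 4))**2 = (10 + (4 - 4)/(-6 + 4))**2 = (10 + 0/(-2))**2 = (10 - 1/2*0)**2 = (10 + 0)**2 = 10**2 = 100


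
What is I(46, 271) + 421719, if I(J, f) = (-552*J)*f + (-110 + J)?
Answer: -6459577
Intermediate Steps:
I(J, f) = -110 + J - 552*J*f (I(J, f) = -552*J*f + (-110 + J) = -110 + J - 552*J*f)
I(46, 271) + 421719 = (-110 + 46 - 552*46*271) + 421719 = (-110 + 46 - 6881232) + 421719 = -6881296 + 421719 = -6459577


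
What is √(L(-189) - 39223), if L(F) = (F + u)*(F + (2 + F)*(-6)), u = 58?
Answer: I*√161446 ≈ 401.8*I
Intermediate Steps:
L(F) = (-12 - 5*F)*(58 + F) (L(F) = (F + 58)*(F + (2 + F)*(-6)) = (58 + F)*(F + (-12 - 6*F)) = (58 + F)*(-12 - 5*F) = (-12 - 5*F)*(58 + F))
√(L(-189) - 39223) = √((-696 - 302*(-189) - 5*(-189)²) - 39223) = √((-696 + 57078 - 5*35721) - 39223) = √((-696 + 57078 - 178605) - 39223) = √(-122223 - 39223) = √(-161446) = I*√161446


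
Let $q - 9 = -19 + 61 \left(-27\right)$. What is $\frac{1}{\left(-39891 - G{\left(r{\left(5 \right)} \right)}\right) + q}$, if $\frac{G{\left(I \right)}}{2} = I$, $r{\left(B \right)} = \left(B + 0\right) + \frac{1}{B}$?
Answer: $- \frac{5}{207792} \approx -2.4063 \cdot 10^{-5}$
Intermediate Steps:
$r{\left(B \right)} = B + \frac{1}{B}$
$G{\left(I \right)} = 2 I$
$q = -1657$ ($q = 9 + \left(-19 + 61 \left(-27\right)\right) = 9 - 1666 = -1657$)
$\frac{1}{\left(-39891 - G{\left(r{\left(5 \right)} \right)}\right) + q} = \frac{1}{\left(-39891 - 2 \left(5 + \frac{1}{5}\right)\right) - 1657} = \frac{1}{\left(-39891 - 2 \cdot \frac{26}{5}\right) - 1657} = \frac{1}{\left(-39891 - \frac{52}{5}\right) - 1657} = \frac{1}{- \frac{199507}{5} - 1657} = \frac{1}{- \frac{207792}{5}} = - \frac{5}{207792}$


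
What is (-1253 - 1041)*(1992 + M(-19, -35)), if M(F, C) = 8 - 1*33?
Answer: -4512298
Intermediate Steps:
M(F, C) = -25 (M(F, C) = 8 - 33 = -25)
(-1253 - 1041)*(1992 + M(-19, -35)) = (-1253 - 1041)*(1992 - 25) = -2294*1967 = -4512298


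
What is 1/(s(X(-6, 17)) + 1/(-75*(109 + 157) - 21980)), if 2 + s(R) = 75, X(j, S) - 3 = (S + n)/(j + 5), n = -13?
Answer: 41930/3060889 ≈ 0.013699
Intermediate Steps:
X(j, S) = 3 + (-13 + S)/(5 + j) (X(j, S) = 3 + (S - 13)/(j + 5) = 3 + (-13 + S)/(5 + j))
s(R) = 73 (s(R) = -2 + 75 = 73)
1/(s(X(-6, 17)) + 1/(-75*(109 + 157) - 21980)) = 1/(73 + 1/(-75*(109 + 157) - 21980)) = 1/(73 + 1/(-75*266 - 21980)) = 1/(73 + 1/(-19950 - 21980)) = 1/(73 + 1/(-41930)) = 1/(73 - 1/41930) = 1/(3060889/41930) = 41930/3060889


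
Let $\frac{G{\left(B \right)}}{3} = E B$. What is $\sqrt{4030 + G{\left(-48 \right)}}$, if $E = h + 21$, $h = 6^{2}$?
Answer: $i \sqrt{4178} \approx 64.637 i$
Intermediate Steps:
$h = 36$
$E = 57$ ($E = 36 + 21 = 57$)
$G{\left(B \right)} = 171 B$ ($G{\left(B \right)} = 3 \cdot 57 B = 171 B$)
$\sqrt{4030 + G{\left(-48 \right)}} = \sqrt{4030 + 171 \left(-48\right)} = \sqrt{4030 - 8208} = \sqrt{-4178} = i \sqrt{4178}$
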